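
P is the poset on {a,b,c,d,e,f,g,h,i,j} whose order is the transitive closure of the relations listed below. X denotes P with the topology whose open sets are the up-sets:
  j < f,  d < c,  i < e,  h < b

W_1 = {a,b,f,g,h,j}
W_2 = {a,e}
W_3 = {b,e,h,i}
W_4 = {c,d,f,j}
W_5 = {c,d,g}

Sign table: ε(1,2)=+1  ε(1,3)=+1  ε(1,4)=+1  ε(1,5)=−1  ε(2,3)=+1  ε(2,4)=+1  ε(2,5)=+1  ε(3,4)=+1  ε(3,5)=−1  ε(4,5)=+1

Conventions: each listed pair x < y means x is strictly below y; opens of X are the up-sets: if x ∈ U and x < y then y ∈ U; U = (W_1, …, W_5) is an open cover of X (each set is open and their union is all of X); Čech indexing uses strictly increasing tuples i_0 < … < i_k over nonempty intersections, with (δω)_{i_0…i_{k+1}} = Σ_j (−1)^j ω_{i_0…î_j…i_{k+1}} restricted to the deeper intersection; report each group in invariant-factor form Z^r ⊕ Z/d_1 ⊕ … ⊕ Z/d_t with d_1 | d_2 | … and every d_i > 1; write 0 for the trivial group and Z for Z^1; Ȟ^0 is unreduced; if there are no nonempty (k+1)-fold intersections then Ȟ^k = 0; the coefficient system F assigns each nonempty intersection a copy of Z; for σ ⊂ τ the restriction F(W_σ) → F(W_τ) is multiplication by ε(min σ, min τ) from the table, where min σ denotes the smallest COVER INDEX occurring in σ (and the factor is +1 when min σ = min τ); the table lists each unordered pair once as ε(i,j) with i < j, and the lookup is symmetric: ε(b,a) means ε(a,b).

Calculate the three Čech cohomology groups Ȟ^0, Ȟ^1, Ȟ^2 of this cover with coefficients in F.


nonempty intersections:
  W12={a} W13={b,h} W14={f,j} W15={g} W23={e} W45={c,d}
C dims 5,6; δ0: rk 5, SNF 1^4·2
Ȟ^0: (5−5)−0=0 ⇒ 0
Ȟ^1: (6−0)−5=1 plus torsion [2] ⇒ Z ⊕ Z/2
Ȟ^2: (0−0)−0=0 ⇒ 0

Ȟ^0 ≅ 0; Ȟ^1 ≅ Z ⊕ Z/2; Ȟ^2 ≅ 0


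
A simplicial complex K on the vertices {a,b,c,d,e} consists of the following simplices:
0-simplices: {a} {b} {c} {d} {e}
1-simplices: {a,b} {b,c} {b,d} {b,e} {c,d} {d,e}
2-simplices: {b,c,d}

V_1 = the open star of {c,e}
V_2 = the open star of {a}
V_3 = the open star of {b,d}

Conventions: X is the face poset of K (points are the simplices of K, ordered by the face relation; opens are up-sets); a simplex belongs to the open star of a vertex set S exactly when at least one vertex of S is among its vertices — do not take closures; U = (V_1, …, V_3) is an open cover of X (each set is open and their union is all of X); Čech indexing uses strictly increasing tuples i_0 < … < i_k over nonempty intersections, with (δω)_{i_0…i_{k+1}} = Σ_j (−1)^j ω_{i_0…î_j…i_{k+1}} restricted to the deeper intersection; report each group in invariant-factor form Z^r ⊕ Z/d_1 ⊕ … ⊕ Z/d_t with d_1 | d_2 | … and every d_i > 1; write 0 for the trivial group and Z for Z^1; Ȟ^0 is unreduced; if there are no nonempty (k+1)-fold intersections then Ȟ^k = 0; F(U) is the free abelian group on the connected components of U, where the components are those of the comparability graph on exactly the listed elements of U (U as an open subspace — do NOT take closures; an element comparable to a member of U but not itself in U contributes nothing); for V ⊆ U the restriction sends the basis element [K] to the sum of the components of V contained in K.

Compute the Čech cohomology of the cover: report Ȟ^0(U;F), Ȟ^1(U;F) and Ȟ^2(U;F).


nonempty overlaps:
  V1={{c},{e},{b,c},{b,e},{c,d},{d,e},{b,c,d}} V2={{a},{a,b}} V3={{b},{d},{a,b},{b,c},{b,d},{b,e},{c,d},{d,e},{b,c,d}}
  V13={{b,c},{b,e},{c,d},{d,e},{b,c,d}} V23={{a,b}}
components per intersection:
  V1: {{c},{b,c},{c,d},{b,c,d}} {{e},{b,e},{d,e}}
  V2: {{a},{a,b}}
  V3: {{b},{d},{a,b},{b,c},{b,d},{b,e},{c,d},{d,e},{b,c,d}}
  V13: {{b,c},{c,d},{b,c,d}} {{b,e}} {{d,e}}
  V23: {{a,b}}
C dims 4,4; δ0: rk 3, SNF 1^3
degree 0: 4−3−0 = 1 → Ȟ^0 ≅ Z
degree 1: 4−0−3 = 1 → Ȟ^1 ≅ Z
degree 2: 0−0−0 = 0 → Ȟ^2 ≅ 0

Ȟ^0(U;F) ≅ Z; Ȟ^1(U;F) ≅ Z; Ȟ^2(U;F) ≅ 0


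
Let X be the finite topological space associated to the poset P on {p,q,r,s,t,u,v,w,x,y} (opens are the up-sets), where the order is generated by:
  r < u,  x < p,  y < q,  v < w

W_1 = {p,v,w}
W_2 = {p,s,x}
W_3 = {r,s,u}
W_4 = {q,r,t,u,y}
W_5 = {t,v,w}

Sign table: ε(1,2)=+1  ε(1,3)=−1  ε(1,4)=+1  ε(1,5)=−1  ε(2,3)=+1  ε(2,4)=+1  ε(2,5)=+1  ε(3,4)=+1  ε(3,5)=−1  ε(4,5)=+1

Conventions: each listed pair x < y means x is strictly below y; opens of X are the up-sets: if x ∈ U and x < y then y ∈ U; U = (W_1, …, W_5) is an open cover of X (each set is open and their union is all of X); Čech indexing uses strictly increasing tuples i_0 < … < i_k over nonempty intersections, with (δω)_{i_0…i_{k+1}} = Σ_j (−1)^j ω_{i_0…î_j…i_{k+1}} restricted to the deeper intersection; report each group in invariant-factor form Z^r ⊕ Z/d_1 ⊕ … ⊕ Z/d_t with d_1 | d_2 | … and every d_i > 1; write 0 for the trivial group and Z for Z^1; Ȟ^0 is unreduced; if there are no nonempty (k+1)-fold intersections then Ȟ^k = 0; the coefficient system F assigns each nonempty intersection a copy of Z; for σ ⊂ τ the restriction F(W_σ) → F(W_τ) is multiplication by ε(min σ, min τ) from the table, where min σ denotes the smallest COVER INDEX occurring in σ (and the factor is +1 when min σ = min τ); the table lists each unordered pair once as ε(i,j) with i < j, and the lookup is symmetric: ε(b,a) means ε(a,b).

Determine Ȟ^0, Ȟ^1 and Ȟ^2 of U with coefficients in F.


nerve simplices:
  W12={p} W15={v,w} W23={s} W34={r,u} W45={t}
C dims 5,5; δ0: rk 5, SNF 1^4·2
degree 0: 5−5−0 = 0 → Ȟ^0 ≅ 0
degree 1: 5−0−5 = 0 plus torsion [2] → Ȟ^1 ≅ Z/2
degree 2: 0−0−0 = 0 → Ȟ^2 ≅ 0

Ȟ^0 = 0; Ȟ^1 = Z/2; Ȟ^2 = 0


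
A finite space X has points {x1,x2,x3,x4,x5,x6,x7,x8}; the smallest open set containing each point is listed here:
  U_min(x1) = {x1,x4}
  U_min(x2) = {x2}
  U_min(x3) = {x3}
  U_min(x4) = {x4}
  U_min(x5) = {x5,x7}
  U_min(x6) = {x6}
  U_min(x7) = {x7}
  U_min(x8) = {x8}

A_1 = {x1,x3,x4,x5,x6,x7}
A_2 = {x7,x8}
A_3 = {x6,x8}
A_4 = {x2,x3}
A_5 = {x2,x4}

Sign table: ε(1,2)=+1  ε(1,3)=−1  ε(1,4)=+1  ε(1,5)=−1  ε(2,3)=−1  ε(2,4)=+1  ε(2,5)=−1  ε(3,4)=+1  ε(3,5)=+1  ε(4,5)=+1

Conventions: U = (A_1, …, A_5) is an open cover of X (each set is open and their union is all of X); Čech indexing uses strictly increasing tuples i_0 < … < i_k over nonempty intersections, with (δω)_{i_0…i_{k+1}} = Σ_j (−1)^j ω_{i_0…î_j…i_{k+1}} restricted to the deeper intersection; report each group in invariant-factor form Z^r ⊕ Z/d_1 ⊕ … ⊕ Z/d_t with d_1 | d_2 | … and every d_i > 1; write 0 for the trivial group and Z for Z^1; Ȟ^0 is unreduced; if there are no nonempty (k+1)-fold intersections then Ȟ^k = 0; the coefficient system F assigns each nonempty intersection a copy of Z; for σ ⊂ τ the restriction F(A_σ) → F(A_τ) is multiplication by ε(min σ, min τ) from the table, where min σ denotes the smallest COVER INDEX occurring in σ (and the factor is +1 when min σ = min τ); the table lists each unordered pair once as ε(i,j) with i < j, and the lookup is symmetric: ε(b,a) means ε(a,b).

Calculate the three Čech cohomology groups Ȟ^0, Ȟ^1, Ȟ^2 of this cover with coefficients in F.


Ȟ^0(U;F) ≅ 0,  Ȟ^1(U;F) ≅ Z ⊕ Z/2,  Ȟ^2(U;F) ≅ 0

nerve simplices:
  A12={x7} A13={x6} A14={x3} A15={x4} A23={x8} A45={x2}
C dims 5,6; δ0: rk 5, SNF 1^4·2
degree 0: 5−5−0 = 0 → Ȟ^0 ≅ 0
degree 1: 6−0−5 = 1 plus torsion [2] → Ȟ^1 ≅ Z ⊕ Z/2
degree 2: 0−0−0 = 0 → Ȟ^2 ≅ 0


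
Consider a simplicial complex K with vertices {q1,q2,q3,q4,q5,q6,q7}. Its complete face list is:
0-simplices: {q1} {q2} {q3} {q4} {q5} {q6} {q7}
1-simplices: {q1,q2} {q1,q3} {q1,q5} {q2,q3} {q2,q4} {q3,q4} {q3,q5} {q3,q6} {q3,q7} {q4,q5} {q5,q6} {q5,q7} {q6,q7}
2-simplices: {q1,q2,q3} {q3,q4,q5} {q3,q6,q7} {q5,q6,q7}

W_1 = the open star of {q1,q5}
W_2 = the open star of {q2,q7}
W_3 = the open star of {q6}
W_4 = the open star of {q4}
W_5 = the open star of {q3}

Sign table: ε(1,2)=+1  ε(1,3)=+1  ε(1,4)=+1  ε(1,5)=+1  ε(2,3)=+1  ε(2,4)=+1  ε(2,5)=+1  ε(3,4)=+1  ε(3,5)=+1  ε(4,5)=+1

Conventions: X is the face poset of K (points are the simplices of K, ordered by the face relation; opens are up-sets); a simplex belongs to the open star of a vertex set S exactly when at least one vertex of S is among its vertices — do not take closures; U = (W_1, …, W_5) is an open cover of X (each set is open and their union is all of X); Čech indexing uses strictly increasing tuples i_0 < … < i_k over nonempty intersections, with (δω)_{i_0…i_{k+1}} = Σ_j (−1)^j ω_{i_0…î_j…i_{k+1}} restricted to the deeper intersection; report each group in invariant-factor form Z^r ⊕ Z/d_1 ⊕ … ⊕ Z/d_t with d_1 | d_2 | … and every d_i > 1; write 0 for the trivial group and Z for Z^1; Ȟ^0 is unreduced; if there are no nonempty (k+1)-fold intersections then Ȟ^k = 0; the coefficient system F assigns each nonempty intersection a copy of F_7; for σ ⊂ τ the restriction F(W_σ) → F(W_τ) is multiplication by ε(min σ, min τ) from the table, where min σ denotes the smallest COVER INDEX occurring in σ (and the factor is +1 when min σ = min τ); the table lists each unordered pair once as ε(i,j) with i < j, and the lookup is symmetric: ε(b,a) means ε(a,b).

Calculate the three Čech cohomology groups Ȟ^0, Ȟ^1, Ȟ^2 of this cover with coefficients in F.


Ȟ^0(U;F) ≅ Z/7, Ȟ^1(U;F) ≅ Z/7 and Ȟ^2(U;F) ≅ 0

intersection data:
  W1={{q1},{q5},{q1,q2},{q1,q3},{q1,q5},{q3,q5},{q4,q5},{q5,q6},{q5,q7},{q1,q2,q3},{q3,q4,q5},{q5,q6,q7}} W2={{q2},{q7},{q1,q2},{q2,q3},{q2,q4},{q3,q7},{q5,q7},{q6,q7},{q1,q2,q3},{q3,q6,q7},{q5,q6,q7}} W3={{q6},{q3,q6},{q5,q6},{q6,q7},{q3,q6,q7},{q5,q6,q7}} W4={{q4},{q2,q4},{q3,q4},{q4,q5},{q3,q4,q5}} W5={{q3},{q1,q3},{q2,q3},{q3,q4},{q3,q5},{q3,q6},{q3,q7},{q1,q2,q3},{q3,q4,q5},{q3,q6,q7}}
  W12={{q1,q2},{q5,q7},{q1,q2,q3},{q5,q6,q7}} W13={{q5,q6},{q5,q6,q7}} W14={{q4,q5},{q3,q4,q5}} W15={{q1,q3},{q3,q5},{q1,q2,q3},{q3,q4,q5}} W23={{q6,q7},{q3,q6,q7},{q5,q6,q7}} W24={{q2,q4}} W25={{q2,q3},{q3,q7},{q1,q2,q3},{q3,q6,q7}} W35={{q3,q6},{q3,q6,q7}} W45={{q3,q4},{q3,q4,q5}}
  W123={{q5,q6,q7}} W125={{q1,q2,q3}} W145={{q3,q4,q5}} W235={{q3,q6,q7}}
C dims 5,9,4; δ0: rk_F7 4; δ1: rk_F7 4
Ȟ^0 = (5 − 4) − 0 = 1, so Ȟ^0 ≅ Z/7
Ȟ^1 = (9 − 4) − 4 = 1, so Ȟ^1 ≅ Z/7
Ȟ^2 = (4 − 0) − 4 = 0, so Ȟ^2 ≅ 0


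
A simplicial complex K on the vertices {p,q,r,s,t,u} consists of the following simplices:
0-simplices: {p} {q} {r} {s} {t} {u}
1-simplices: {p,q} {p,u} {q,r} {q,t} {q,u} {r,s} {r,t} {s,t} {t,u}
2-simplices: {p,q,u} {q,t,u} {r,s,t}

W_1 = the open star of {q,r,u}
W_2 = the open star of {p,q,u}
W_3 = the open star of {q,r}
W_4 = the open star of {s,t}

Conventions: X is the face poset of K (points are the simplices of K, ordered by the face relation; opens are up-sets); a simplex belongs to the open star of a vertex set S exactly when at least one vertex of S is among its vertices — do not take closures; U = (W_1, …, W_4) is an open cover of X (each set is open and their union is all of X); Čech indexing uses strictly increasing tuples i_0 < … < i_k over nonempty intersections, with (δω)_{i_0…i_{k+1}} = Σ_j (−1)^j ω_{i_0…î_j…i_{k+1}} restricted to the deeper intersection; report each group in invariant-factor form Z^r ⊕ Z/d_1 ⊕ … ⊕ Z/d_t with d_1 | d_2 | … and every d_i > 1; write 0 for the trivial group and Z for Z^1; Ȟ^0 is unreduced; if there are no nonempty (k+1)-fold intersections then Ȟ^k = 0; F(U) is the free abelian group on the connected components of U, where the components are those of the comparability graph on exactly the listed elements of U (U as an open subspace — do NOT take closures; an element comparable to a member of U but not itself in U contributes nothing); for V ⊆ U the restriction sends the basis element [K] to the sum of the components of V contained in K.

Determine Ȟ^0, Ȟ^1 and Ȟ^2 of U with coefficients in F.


Ȟ^0(U;F) ≅ Z, Ȟ^1(U;F) ≅ Z, Ȟ^2(U;F) ≅ 0

nerve of the cover:
  W1={{q},{r},{u},{p,q},{p,u},{q,r},{q,t},{q,u},{r,s},{r,t},{t,u},{p,q,u},{q,t,u},{r,s,t}} W2={{p},{q},{u},{p,q},{p,u},{q,r},{q,t},{q,u},{t,u},{p,q,u},{q,t,u}} W3={{q},{r},{p,q},{q,r},{q,t},{q,u},{r,s},{r,t},{p,q,u},{q,t,u},{r,s,t}} W4={{s},{t},{q,t},{r,s},{r,t},{s,t},{t,u},{q,t,u},{r,s,t}}
  W12={{q},{u},{p,q},{p,u},{q,r},{q,t},{q,u},{t,u},{p,q,u},{q,t,u}} W13={{q},{r},{p,q},{q,r},{q,t},{q,u},{r,s},{r,t},{p,q,u},{q,t,u},{r,s,t}} W14={{q,t},{r,s},{r,t},{t,u},{q,t,u},{r,s,t}} W23={{q},{p,q},{q,r},{q,t},{q,u},{p,q,u},{q,t,u}} W24={{q,t},{t,u},{q,t,u}} W34={{q,t},{r,s},{r,t},{q,t,u},{r,s,t}}
  W123={{q},{p,q},{q,r},{q,t},{q,u},{p,q,u},{q,t,u}} W124={{q,t},{t,u},{q,t,u}} W134={{q,t},{r,s},{r,t},{q,t,u},{r,s,t}} W234={{q,t},{q,t,u}}
  W1234={{q,t},{q,t,u}}
components per intersection:
  W1: {{q},{r},{u},{p,q},{p,u},{q,r},{q,t},{q,u},{r,s},{r,t},{t,u},{p,q,u},{q,t,u},{r,s,t}}
  W2: {{p},{q},{u},{p,q},{p,u},{q,r},{q,t},{q,u},{t,u},{p,q,u},{q,t,u}}
  W3: {{q},{r},{p,q},{q,r},{q,t},{q,u},{r,s},{r,t},{p,q,u},{q,t,u},{r,s,t}}
  W4: {{s},{t},{q,t},{r,s},{r,t},{s,t},{t,u},{q,t,u},{r,s,t}}
  W12: {{q},{u},{p,q},{p,u},{q,r},{q,t},{q,u},{t,u},{p,q,u},{q,t,u}}
  W13: {{q},{r},{p,q},{q,r},{q,t},{q,u},{r,s},{r,t},{p,q,u},{q,t,u},{r,s,t}}
  W14: {{q,t},{t,u},{q,t,u}} {{r,s},{r,t},{r,s,t}}
  W23: {{q},{p,q},{q,r},{q,t},{q,u},{p,q,u},{q,t,u}}
  W24: {{q,t},{t,u},{q,t,u}}
  W34: {{q,t},{q,t,u}} {{r,s},{r,t},{r,s,t}}
  W123: {{q},{p,q},{q,r},{q,t},{q,u},{p,q,u},{q,t,u}}
  W124: {{q,t},{t,u},{q,t,u}}
  W134: {{q,t},{q,t,u}} {{r,s},{r,t},{r,s,t}}
  W234: {{q,t},{q,t,u}}
  W1234: {{q,t},{q,t,u}}
C dims 4,8,5,1; δ0: rk 3, SNF 1^3; δ1: rk 4, SNF 1^4; δ2: rk 1, SNF 1^1
Ȟ^0 = (4 − 3) − 0 = 1, so Ȟ^0 ≅ Z
Ȟ^1 = (8 − 4) − 3 = 1, so Ȟ^1 ≅ Z
Ȟ^2 = (5 − 1) − 4 = 0, so Ȟ^2 ≅ 0


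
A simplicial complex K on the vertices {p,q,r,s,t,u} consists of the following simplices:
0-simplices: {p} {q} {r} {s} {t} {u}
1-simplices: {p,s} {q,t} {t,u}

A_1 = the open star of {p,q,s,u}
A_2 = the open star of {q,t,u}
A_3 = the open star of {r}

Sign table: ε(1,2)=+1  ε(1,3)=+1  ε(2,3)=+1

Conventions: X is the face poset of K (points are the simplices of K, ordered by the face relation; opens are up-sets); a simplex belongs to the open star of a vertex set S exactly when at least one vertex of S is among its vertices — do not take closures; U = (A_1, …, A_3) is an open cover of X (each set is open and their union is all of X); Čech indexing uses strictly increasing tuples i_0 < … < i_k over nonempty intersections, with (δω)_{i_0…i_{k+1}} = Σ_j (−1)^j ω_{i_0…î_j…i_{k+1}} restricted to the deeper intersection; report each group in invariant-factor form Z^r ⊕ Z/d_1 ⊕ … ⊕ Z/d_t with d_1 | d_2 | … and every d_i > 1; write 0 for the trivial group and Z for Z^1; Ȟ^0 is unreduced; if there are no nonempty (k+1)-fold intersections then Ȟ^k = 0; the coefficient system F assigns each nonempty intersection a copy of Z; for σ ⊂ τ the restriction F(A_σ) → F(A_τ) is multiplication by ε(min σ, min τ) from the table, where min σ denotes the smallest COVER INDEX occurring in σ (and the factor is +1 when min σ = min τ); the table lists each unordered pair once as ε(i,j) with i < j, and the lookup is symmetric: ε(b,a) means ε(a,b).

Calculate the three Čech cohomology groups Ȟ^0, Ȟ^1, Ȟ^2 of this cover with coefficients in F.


Ȟ^0 = Z^2; Ȟ^1 = 0; Ȟ^2 = 0

nonempty overlaps:
  A1={{p},{q},{s},{u},{p,s},{q,t},{t,u}} A2={{q},{t},{u},{q,t},{t,u}} A3={{r}}
  A12={{q},{u},{q,t},{t,u}}
C dims 3,1; δ0: rk 1, SNF 1^1
degree 0: 3−1−0 = 2 → Ȟ^0 ≅ Z^2
degree 1: 1−0−1 = 0 → Ȟ^1 ≅ 0
degree 2: 0−0−0 = 0 → Ȟ^2 ≅ 0


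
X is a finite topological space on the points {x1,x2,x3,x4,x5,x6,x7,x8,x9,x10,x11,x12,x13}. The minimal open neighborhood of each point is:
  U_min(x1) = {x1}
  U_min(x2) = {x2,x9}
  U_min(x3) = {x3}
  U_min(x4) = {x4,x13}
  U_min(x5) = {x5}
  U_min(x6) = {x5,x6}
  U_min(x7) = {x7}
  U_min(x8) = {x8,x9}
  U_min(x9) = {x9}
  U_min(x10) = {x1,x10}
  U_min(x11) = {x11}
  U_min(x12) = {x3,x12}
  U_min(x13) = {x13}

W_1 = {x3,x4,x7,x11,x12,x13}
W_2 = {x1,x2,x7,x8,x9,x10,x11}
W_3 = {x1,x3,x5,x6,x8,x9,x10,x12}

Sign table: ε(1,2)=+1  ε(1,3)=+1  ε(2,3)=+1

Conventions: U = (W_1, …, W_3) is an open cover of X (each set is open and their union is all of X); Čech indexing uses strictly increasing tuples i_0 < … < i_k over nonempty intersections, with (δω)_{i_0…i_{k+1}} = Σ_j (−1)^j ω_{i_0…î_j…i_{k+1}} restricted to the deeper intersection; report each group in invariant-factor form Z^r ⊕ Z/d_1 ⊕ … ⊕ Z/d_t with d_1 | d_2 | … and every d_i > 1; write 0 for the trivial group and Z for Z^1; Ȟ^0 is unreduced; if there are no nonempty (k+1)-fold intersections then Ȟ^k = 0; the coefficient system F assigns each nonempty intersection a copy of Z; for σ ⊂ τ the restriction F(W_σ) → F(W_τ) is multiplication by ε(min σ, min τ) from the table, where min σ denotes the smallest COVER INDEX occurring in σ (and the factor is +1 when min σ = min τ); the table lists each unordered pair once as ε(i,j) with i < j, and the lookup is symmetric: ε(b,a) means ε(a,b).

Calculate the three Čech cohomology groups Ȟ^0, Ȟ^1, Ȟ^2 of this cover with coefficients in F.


Ȟ^0(U;F) ≅ Z, Ȟ^1(U;F) ≅ Z, Ȟ^2(U;F) ≅ 0

nerve simplices:
  W12={x7,x11} W13={x3,x12} W23={x1,x8,x9,x10}
C dims 3,3; δ0: rk 2, SNF 1^2
degree 0: 3−2−0 = 1 → Ȟ^0 ≅ Z
degree 1: 3−0−2 = 1 → Ȟ^1 ≅ Z
degree 2: 0−0−0 = 0 → Ȟ^2 ≅ 0


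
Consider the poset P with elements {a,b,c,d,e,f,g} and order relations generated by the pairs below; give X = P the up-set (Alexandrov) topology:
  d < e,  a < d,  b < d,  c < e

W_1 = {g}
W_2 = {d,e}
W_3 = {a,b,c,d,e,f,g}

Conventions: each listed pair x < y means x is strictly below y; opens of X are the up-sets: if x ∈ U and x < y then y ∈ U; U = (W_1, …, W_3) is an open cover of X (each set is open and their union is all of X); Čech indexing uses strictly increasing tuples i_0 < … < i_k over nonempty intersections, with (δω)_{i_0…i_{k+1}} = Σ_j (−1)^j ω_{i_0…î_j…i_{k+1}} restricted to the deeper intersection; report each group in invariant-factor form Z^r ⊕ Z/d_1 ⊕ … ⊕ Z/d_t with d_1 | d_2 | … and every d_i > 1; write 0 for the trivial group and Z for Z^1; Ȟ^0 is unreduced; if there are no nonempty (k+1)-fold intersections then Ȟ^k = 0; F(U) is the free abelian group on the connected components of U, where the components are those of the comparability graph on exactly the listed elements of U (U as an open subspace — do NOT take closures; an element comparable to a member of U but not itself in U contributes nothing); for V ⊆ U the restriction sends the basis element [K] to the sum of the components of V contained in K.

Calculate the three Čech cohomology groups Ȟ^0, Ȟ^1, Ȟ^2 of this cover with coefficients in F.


nonempty overlaps:
  W13={g} W23={d,e}
components per intersection:
  W1: {g}
  W2: {d,e}
  W3: {a,b,c,d,e} {f} {g}
  W13: {g}
  W23: {d,e}
C dims 5,2; δ0: rk 2, SNF 1^2
degree 0: 5−2−0 = 3 → Ȟ^0 ≅ Z^3
degree 1: 2−0−2 = 0 → Ȟ^1 ≅ 0
degree 2: 0−0−0 = 0 → Ȟ^2 ≅ 0

Ȟ^0 ≅ Z^3, Ȟ^1 ≅ 0, Ȟ^2 ≅ 0


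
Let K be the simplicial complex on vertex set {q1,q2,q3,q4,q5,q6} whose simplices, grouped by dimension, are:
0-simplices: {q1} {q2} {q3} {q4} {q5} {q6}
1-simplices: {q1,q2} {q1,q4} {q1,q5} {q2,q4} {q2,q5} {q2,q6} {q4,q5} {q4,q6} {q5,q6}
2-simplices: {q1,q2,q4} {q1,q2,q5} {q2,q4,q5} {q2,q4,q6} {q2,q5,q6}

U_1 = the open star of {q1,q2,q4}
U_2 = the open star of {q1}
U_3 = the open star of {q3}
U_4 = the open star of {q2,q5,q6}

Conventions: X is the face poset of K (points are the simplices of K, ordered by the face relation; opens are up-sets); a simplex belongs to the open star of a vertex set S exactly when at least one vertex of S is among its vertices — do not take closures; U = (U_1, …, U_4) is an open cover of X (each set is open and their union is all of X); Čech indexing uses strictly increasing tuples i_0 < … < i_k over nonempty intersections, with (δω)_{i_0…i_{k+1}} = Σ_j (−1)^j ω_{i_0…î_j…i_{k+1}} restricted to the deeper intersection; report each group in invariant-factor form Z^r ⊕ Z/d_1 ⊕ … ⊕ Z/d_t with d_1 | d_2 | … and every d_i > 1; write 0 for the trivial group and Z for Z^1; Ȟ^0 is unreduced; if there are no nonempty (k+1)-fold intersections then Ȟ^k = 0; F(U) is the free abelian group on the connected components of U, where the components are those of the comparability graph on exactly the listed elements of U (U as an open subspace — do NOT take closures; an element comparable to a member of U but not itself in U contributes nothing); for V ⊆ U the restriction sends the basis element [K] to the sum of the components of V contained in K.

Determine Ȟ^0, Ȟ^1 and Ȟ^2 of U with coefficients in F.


nerve of the cover:
  U1={{q1},{q2},{q4},{q1,q2},{q1,q4},{q1,q5},{q2,q4},{q2,q5},{q2,q6},{q4,q5},{q4,q6},{q1,q2,q4},{q1,q2,q5},{q2,q4,q5},{q2,q4,q6},{q2,q5,q6}} U2={{q1},{q1,q2},{q1,q4},{q1,q5},{q1,q2,q4},{q1,q2,q5}} U3={{q3}} U4={{q2},{q5},{q6},{q1,q2},{q1,q5},{q2,q4},{q2,q5},{q2,q6},{q4,q5},{q4,q6},{q5,q6},{q1,q2,q4},{q1,q2,q5},{q2,q4,q5},{q2,q4,q6},{q2,q5,q6}}
  U12={{q1},{q1,q2},{q1,q4},{q1,q5},{q1,q2,q4},{q1,q2,q5}} U14={{q2},{q1,q2},{q1,q5},{q2,q4},{q2,q5},{q2,q6},{q4,q5},{q4,q6},{q1,q2,q4},{q1,q2,q5},{q2,q4,q5},{q2,q4,q6},{q2,q5,q6}} U24={{q1,q2},{q1,q5},{q1,q2,q4},{q1,q2,q5}}
  U124={{q1,q2},{q1,q5},{q1,q2,q4},{q1,q2,q5}}
components per intersection:
  U1: {{q1},{q2},{q4},{q1,q2},{q1,q4},{q1,q5},{q2,q4},{q2,q5},{q2,q6},{q4,q5},{q4,q6},{q1,q2,q4},{q1,q2,q5},{q2,q4,q5},{q2,q4,q6},{q2,q5,q6}}
  U2: {{q1},{q1,q2},{q1,q4},{q1,q5},{q1,q2,q4},{q1,q2,q5}}
  U3: {{q3}}
  U4: {{q2},{q5},{q6},{q1,q2},{q1,q5},{q2,q4},{q2,q5},{q2,q6},{q4,q5},{q4,q6},{q5,q6},{q1,q2,q4},{q1,q2,q5},{q2,q4,q5},{q2,q4,q6},{q2,q5,q6}}
  U12: {{q1},{q1,q2},{q1,q4},{q1,q5},{q1,q2,q4},{q1,q2,q5}}
  U14: {{q2},{q1,q2},{q1,q5},{q2,q4},{q2,q5},{q2,q6},{q4,q5},{q4,q6},{q1,q2,q4},{q1,q2,q5},{q2,q4,q5},{q2,q4,q6},{q2,q5,q6}}
  U24: {{q1,q2},{q1,q5},{q1,q2,q4},{q1,q2,q5}}
  U124: {{q1,q2},{q1,q5},{q1,q2,q4},{q1,q2,q5}}
C dims 4,3,1; δ0: rk 2, SNF 1^2; δ1: rk 1, SNF 1^1
Ȟ^0 = (4 − 2) − 0 = 2, so Ȟ^0 ≅ Z^2
Ȟ^1 = (3 − 1) − 2 = 0, so Ȟ^1 ≅ 0
Ȟ^2 = (1 − 0) − 1 = 0, so Ȟ^2 ≅ 0

Ȟ^0 ≅ Z^2, Ȟ^1 ≅ 0, Ȟ^2 ≅ 0


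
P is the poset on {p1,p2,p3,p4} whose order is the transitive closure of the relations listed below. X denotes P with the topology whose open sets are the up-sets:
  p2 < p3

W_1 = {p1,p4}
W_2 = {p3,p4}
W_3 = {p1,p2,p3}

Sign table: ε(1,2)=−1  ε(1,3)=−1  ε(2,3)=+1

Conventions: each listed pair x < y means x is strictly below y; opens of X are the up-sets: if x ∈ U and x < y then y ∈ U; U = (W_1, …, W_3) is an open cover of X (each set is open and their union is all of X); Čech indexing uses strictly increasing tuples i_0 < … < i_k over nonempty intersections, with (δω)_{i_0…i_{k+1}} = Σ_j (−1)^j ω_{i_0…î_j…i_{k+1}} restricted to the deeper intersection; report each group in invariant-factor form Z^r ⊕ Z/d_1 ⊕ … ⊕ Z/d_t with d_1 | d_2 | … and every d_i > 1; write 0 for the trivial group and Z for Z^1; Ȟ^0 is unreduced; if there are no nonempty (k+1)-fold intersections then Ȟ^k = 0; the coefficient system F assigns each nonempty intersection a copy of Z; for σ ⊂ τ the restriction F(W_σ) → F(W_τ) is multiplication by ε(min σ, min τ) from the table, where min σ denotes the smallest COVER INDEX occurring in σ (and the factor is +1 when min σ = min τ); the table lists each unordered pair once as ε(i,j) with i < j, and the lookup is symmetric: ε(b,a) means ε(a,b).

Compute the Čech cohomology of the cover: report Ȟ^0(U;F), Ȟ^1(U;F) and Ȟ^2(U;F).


nonempty overlaps:
  W12={p4} W13={p1} W23={p3}
C dims 3,3; δ0: rk 2, SNF 1^2
degree 0: 3−2−0 = 1 → Ȟ^0 ≅ Z
degree 1: 3−0−2 = 1 → Ȟ^1 ≅ Z
degree 2: 0−0−0 = 0 → Ȟ^2 ≅ 0

Ȟ^0(U;F) ≅ Z, Ȟ^1(U;F) ≅ Z, Ȟ^2(U;F) ≅ 0


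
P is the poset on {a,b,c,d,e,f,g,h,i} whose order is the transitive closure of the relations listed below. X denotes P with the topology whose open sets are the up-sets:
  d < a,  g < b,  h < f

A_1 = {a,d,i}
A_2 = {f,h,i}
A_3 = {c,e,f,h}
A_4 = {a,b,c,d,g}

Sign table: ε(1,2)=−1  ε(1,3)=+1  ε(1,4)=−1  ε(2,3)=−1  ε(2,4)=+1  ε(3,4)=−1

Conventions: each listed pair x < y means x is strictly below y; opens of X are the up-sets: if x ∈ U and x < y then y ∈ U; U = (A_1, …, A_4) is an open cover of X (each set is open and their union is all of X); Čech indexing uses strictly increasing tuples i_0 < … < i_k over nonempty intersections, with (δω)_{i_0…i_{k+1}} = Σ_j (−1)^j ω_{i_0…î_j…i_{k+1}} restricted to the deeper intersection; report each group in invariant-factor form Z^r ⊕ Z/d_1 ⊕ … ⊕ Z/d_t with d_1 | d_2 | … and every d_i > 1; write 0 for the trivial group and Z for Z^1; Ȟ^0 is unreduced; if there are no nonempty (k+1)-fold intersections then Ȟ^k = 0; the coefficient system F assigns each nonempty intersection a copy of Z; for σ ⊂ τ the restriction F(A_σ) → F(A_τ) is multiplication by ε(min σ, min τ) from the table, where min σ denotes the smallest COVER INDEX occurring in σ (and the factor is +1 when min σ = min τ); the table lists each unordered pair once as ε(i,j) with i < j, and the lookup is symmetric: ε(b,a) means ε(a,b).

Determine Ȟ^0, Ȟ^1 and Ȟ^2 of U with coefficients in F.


Ȟ^0(U;F) ≅ Z, Ȟ^1(U;F) ≅ Z, Ȟ^2(U;F) ≅ 0

intersection data:
  A12={i} A14={a,d} A23={f,h} A34={c}
C dims 4,4; δ0: rk 3, SNF 1^3
Ȟ^0 = (4 − 3) − 0 = 1, so Ȟ^0 ≅ Z
Ȟ^1 = (4 − 0) − 3 = 1, so Ȟ^1 ≅ Z
Ȟ^2 = (0 − 0) − 0 = 0, so Ȟ^2 ≅ 0


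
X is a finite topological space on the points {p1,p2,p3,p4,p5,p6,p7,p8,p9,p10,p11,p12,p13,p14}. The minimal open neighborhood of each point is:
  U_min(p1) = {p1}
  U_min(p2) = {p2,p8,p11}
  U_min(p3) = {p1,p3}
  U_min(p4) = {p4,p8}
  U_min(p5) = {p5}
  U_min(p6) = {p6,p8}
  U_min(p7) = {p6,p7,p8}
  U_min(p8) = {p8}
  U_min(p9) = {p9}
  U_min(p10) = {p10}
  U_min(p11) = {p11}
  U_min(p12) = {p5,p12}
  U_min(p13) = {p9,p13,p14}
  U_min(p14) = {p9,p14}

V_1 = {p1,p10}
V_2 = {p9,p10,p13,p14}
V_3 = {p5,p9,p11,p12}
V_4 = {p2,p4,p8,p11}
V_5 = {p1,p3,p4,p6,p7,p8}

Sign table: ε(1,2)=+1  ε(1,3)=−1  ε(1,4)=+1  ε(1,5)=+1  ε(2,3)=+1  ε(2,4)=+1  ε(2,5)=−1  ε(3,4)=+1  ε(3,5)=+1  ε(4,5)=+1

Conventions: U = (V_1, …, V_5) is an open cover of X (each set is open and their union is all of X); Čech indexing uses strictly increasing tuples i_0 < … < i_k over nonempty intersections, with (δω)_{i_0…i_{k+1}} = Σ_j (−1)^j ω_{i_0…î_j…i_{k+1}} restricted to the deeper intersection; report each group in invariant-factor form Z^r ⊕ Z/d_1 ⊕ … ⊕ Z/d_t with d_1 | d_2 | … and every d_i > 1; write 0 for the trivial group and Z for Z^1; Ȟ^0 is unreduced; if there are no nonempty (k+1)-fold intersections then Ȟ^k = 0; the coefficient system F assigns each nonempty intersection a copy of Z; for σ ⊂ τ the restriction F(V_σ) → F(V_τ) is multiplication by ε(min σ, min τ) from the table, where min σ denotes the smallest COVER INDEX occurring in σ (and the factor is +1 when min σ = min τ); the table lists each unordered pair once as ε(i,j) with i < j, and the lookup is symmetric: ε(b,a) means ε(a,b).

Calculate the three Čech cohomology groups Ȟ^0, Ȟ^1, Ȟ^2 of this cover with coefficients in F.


Ȟ^0 ≅ Z; Ȟ^1 ≅ Z; Ȟ^2 ≅ 0

nonempty overlaps:
  V12={p10} V15={p1} V23={p9} V34={p11} V45={p4,p8}
C dims 5,5; δ0: rk 4, SNF 1^4
degree 0: 5−4−0 = 1 → Ȟ^0 ≅ Z
degree 1: 5−0−4 = 1 → Ȟ^1 ≅ Z
degree 2: 0−0−0 = 0 → Ȟ^2 ≅ 0


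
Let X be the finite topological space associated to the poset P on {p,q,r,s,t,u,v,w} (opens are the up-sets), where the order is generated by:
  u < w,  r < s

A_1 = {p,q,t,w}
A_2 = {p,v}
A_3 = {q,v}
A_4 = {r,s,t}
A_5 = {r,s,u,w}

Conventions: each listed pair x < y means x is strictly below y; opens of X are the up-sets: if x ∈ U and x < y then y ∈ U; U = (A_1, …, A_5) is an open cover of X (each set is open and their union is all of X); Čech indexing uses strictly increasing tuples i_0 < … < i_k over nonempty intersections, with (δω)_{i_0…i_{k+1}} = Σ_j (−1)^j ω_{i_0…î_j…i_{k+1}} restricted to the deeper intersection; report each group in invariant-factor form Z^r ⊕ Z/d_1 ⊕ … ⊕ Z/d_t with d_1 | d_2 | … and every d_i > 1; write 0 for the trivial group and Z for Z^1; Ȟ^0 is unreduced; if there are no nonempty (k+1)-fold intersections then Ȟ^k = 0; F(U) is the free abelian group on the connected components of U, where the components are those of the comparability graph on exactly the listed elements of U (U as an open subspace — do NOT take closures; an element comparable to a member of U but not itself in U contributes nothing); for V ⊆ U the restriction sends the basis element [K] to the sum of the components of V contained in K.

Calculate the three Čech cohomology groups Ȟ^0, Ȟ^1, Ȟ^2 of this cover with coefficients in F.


cover nerve:
  A12={p} A13={q} A14={t} A15={w} A23={v} A45={r,s}
components per intersection:
  A1: {p} {q} {t} {w}
  A2: {p} {v}
  A3: {q} {v}
  A4: {r,s} {t}
  A5: {r,s} {u,w}
  A12: {p}
  A13: {q}
  A14: {t}
  A15: {w}
  A23: {v}
  A45: {r,s}
C dims 12,6; δ0: rk 6, SNF 1^6
Ȟ^0: (12−6)−0=6 ⇒ Z^6
Ȟ^1: (6−0)−6=0 ⇒ 0
Ȟ^2: (0−0)−0=0 ⇒ 0

Ȟ^0 = Z^6,  Ȟ^1 = 0,  Ȟ^2 = 0


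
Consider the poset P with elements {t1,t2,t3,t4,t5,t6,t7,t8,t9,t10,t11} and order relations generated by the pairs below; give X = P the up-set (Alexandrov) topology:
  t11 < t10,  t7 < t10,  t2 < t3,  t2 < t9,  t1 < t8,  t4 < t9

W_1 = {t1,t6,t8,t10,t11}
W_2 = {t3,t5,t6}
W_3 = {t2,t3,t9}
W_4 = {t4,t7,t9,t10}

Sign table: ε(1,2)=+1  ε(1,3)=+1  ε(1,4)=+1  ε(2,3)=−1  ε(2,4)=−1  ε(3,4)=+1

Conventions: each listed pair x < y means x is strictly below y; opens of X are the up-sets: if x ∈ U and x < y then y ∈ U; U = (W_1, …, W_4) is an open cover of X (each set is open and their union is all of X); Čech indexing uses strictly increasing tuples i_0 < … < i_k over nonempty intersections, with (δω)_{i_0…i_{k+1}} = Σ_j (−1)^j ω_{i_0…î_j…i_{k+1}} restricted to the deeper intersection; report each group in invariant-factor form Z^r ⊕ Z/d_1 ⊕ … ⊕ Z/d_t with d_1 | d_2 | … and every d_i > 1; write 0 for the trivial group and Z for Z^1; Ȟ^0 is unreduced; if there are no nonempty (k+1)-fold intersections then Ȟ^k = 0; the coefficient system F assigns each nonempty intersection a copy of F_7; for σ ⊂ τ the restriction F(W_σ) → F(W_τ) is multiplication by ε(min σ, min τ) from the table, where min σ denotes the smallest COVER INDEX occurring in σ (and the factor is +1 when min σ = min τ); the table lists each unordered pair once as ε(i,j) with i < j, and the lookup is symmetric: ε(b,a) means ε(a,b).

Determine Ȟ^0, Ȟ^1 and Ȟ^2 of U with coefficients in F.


nerve simplices:
  W12={t6} W14={t10} W23={t3} W34={t9}
C dims 4,4; δ0: rk_F7 4
degree 0: 4−4−0 = 0 → Ȟ^0 ≅ 0
degree 1: 4−0−4 = 0 → Ȟ^1 ≅ 0
degree 2: 0−0−0 = 0 → Ȟ^2 ≅ 0

Ȟ^0 = 0, Ȟ^1 = 0 and Ȟ^2 = 0


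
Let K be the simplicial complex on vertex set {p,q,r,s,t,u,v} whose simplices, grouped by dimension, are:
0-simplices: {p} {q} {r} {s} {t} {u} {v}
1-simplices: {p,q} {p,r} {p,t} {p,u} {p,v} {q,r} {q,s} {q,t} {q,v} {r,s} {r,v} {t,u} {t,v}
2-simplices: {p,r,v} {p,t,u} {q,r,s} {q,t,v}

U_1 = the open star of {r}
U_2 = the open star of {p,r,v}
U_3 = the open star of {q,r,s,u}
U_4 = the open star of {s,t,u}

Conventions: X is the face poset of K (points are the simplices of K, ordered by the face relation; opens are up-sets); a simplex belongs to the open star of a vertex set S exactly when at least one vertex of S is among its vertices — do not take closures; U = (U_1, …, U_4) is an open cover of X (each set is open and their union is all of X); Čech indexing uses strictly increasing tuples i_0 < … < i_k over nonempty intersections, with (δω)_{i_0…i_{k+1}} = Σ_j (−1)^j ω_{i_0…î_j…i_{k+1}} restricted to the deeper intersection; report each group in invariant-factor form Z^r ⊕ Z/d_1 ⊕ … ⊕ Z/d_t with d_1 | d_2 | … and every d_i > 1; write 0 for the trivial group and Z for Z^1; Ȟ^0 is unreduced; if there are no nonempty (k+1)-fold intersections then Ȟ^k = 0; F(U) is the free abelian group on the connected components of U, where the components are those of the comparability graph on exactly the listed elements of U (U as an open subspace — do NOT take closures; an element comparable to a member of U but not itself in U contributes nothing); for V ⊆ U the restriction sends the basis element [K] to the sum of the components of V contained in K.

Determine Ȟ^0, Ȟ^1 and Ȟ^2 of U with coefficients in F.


nonempty intersections:
  U1={{r},{p,r},{q,r},{r,s},{r,v},{p,r,v},{q,r,s}} U2={{p},{r},{v},{p,q},{p,r},{p,t},{p,u},{p,v},{q,r},{q,v},{r,s},{r,v},{t,v},{p,r,v},{p,t,u},{q,r,s},{q,t,v}} U3={{q},{r},{s},{u},{p,q},{p,r},{p,u},{q,r},{q,s},{q,t},{q,v},{r,s},{r,v},{t,u},{p,r,v},{p,t,u},{q,r,s},{q,t,v}} U4={{s},{t},{u},{p,t},{p,u},{q,s},{q,t},{r,s},{t,u},{t,v},{p,t,u},{q,r,s},{q,t,v}}
  U12={{r},{p,r},{q,r},{r,s},{r,v},{p,r,v},{q,r,s}} U13={{r},{p,r},{q,r},{r,s},{r,v},{p,r,v},{q,r,s}} U14={{r,s},{q,r,s}} U23={{r},{p,q},{p,r},{p,u},{q,r},{q,v},{r,s},{r,v},{p,r,v},{p,t,u},{q,r,s},{q,t,v}} U24={{p,t},{p,u},{r,s},{t,v},{p,t,u},{q,r,s},{q,t,v}} U34={{s},{u},{p,u},{q,s},{q,t},{r,s},{t,u},{p,t,u},{q,r,s},{q,t,v}}
  U123={{r},{p,r},{q,r},{r,s},{r,v},{p,r,v},{q,r,s}} U124={{r,s},{q,r,s}} U134={{r,s},{q,r,s}} U234={{p,u},{r,s},{p,t,u},{q,r,s},{q,t,v}}
  U1234={{r,s},{q,r,s}}
components per intersection:
  U1: {{r},{p,r},{q,r},{r,s},{r,v},{p,r,v},{q,r,s}}
  U2: {{p},{r},{v},{p,q},{p,r},{p,t},{p,u},{p,v},{q,r},{q,v},{r,s},{r,v},{t,v},{p,r,v},{p,t,u},{q,r,s},{q,t,v}}
  U3: {{q},{r},{s},{p,q},{p,r},{q,r},{q,s},{q,t},{q,v},{r,s},{r,v},{p,r,v},{q,r,s},{q,t,v}} {{u},{p,u},{t,u},{p,t,u}}
  U4: {{s},{q,s},{r,s},{q,r,s}} {{t},{u},{p,t},{p,u},{q,t},{t,u},{t,v},{p,t,u},{q,t,v}}
  U12: {{r},{p,r},{q,r},{r,s},{r,v},{p,r,v},{q,r,s}}
  U13: {{r},{p,r},{q,r},{r,s},{r,v},{p,r,v},{q,r,s}}
  U14: {{r,s},{q,r,s}}
  U23: {{r},{p,r},{q,r},{r,s},{r,v},{p,r,v},{q,r,s}} {{p,q}} {{p,u},{p,t,u}} {{q,v},{q,t,v}}
  U24: {{p,t},{p,u},{p,t,u}} {{r,s},{q,r,s}} {{t,v},{q,t,v}}
  U34: {{s},{q,s},{r,s},{q,r,s}} {{u},{p,u},{t,u},{p,t,u}} {{q,t},{q,t,v}}
  U123: {{r},{p,r},{q,r},{r,s},{r,v},{p,r,v},{q,r,s}}
  U124: {{r,s},{q,r,s}}
  U134: {{r,s},{q,r,s}}
  U234: {{p,u},{p,t,u}} {{r,s},{q,r,s}} {{q,t,v}}
  U1234: {{r,s},{q,r,s}}
C dims 6,13,6,1; δ0: rk 5, SNF 1^5; δ1: rk 5, SNF 1^5; δ2: rk 1, SNF 1^1
Ȟ^0: (6−5)−0=1 ⇒ Z
Ȟ^1: (13−5)−5=3 ⇒ Z^3
Ȟ^2: (6−1)−5=0 ⇒ 0

Ȟ^0 = Z; Ȟ^1 = Z^3; Ȟ^2 = 0


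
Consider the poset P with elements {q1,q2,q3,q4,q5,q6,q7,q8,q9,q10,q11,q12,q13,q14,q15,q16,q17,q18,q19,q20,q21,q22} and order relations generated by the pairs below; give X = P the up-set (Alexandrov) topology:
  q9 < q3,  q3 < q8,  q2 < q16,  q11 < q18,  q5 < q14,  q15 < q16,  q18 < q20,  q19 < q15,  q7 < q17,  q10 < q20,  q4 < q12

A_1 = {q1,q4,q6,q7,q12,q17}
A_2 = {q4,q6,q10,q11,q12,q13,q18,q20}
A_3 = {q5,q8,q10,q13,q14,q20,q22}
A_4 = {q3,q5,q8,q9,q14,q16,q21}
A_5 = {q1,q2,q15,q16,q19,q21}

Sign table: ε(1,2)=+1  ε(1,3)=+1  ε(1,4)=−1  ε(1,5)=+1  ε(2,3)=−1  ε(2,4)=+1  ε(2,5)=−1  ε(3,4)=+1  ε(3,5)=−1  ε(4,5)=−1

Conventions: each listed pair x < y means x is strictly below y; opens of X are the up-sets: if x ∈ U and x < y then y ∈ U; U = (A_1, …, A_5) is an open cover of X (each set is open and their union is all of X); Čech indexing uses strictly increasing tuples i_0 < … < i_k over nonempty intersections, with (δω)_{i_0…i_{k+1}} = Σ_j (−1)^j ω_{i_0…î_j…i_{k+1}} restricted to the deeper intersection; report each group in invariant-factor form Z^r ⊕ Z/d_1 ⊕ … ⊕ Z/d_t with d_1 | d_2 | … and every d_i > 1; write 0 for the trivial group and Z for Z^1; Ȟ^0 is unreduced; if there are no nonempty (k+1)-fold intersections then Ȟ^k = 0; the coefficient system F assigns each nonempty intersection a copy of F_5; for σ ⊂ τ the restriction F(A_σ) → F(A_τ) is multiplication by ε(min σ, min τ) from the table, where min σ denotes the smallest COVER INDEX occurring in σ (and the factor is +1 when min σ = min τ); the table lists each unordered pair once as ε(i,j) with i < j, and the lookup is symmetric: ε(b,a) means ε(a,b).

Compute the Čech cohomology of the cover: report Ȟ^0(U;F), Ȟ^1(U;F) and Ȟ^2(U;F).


Ȟ^0(U;F) ≅ Z/5,  Ȟ^1(U;F) ≅ Z/5,  Ȟ^2(U;F) ≅ 0

cover nerve:
  A12={q4,q6,q12} A15={q1} A23={q10,q13,q20} A34={q5,q8,q14} A45={q16,q21}
C dims 5,5; δ0: rk_F5 4
Ȟ^0: (5−4)−0=1 ⇒ Z/5
Ȟ^1: (5−0)−4=1 ⇒ Z/5
Ȟ^2: (0−0)−0=0 ⇒ 0


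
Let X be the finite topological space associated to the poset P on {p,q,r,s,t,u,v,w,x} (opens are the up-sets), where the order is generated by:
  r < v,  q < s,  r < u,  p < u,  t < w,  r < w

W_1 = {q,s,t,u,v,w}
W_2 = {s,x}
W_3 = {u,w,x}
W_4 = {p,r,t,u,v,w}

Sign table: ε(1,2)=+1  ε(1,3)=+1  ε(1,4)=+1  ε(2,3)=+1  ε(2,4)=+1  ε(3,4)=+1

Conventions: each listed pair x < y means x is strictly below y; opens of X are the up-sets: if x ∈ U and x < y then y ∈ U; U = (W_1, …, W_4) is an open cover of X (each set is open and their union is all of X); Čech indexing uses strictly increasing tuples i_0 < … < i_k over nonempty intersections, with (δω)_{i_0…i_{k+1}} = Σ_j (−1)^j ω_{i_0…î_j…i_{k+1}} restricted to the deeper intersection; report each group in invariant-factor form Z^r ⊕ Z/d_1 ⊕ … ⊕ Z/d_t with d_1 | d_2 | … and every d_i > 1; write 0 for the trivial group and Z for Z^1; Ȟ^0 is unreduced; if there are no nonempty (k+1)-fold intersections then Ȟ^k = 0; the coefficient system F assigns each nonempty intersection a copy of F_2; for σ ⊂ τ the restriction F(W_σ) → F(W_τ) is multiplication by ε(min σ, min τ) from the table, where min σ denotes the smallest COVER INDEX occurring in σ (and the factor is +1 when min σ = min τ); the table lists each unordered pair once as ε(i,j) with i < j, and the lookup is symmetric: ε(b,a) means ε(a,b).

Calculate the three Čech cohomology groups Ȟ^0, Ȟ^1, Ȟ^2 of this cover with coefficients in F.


nerve simplices:
  W12={s} W13={u,w} W14={t,u,v,w} W23={x} W34={u,w}
  W134={u,w}
C dims 4,5,1; δ0: rk_F2 3; δ1: rk_F2 1
degree 0: 4−3−0 = 1 → Ȟ^0 ≅ Z/2
degree 1: 5−1−3 = 1 → Ȟ^1 ≅ Z/2
degree 2: 1−0−1 = 0 → Ȟ^2 ≅ 0

Ȟ^0(U;F) ≅ Z/2; Ȟ^1(U;F) ≅ Z/2; Ȟ^2(U;F) ≅ 0


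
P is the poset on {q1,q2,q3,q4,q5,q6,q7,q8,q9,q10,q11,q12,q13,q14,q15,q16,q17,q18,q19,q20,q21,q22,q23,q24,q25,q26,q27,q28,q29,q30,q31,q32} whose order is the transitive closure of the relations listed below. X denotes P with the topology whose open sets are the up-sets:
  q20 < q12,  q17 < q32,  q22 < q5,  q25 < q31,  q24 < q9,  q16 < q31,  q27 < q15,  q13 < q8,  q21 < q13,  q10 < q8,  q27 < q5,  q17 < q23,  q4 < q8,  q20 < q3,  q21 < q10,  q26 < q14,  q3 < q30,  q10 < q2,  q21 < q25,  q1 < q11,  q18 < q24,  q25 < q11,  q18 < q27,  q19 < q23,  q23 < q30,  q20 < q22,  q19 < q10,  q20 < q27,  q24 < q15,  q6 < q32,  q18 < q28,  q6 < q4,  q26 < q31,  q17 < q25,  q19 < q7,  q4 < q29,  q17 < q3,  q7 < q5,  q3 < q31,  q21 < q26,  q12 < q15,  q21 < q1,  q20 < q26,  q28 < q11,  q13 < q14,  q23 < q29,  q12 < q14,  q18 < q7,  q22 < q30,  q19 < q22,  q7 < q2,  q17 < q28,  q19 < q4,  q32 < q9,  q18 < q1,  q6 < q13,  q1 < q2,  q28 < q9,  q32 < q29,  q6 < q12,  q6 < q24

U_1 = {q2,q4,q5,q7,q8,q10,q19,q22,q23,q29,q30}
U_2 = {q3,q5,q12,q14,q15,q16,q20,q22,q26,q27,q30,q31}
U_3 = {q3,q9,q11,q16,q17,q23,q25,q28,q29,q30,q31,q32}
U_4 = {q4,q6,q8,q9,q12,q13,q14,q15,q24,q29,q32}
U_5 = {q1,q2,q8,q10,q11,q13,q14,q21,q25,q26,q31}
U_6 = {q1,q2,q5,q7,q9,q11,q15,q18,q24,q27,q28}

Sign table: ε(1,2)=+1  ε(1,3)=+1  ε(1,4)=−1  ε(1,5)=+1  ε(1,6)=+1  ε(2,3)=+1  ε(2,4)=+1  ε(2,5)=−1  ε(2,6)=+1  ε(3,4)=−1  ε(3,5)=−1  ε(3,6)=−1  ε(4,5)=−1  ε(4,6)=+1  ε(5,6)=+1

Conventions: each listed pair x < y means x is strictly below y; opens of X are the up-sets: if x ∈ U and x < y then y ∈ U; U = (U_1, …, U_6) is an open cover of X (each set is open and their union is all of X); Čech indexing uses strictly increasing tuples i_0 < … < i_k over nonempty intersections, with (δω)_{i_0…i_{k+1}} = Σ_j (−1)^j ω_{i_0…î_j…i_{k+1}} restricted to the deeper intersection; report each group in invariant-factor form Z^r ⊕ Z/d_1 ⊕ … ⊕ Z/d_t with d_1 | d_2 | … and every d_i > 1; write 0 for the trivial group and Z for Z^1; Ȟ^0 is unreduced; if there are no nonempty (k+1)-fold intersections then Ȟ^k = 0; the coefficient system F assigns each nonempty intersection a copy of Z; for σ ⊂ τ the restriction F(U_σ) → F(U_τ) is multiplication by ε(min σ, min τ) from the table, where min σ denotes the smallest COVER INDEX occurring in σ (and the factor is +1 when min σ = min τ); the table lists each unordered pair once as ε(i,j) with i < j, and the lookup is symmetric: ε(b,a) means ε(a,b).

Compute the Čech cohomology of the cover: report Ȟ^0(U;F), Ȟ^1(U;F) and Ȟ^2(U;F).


nerve simplices:
  U12={q5,q22,q30} U13={q23,q29,q30} U14={q4,q8,q29} U15={q2,q8,q10} U16={q2,q5,q7} U23={q3,q16,q30,q31} U24={q12,q14,q15} U25={q14,q26,q31} U26={q5,q15,q27} U34={q9,q29,q32} U35={q11,q25,q31} U36={q9,q11,q28} U45={q8,q13,q14} U46={q9,q15,q24} U56={q1,q2,q11}
  U123={q30} U126={q5} U134={q29} U145={q8} U156={q2} U235={q31} U245={q14} U246={q15} U346={q9} U356={q11}
C dims 6,15,10; δ0: rk 6, SNF 1^5·2; δ1: rk 9, SNF 1^9
degree 0: 6−6−0 = 0 → Ȟ^0 ≅ 0
degree 1: 15−9−6 = 0 plus torsion [2] → Ȟ^1 ≅ Z/2
degree 2: 10−0−9 = 1 → Ȟ^2 ≅ Z

Ȟ^0 = 0, Ȟ^1 = Z/2 and Ȟ^2 = Z
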